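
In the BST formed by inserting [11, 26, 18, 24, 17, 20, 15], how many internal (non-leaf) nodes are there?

Tree built from: [11, 26, 18, 24, 17, 20, 15]
Tree (level-order array): [11, None, 26, 18, None, 17, 24, 15, None, 20]
Rule: An internal node has at least one child.
Per-node child counts:
  node 11: 1 child(ren)
  node 26: 1 child(ren)
  node 18: 2 child(ren)
  node 17: 1 child(ren)
  node 15: 0 child(ren)
  node 24: 1 child(ren)
  node 20: 0 child(ren)
Matching nodes: [11, 26, 18, 17, 24]
Count of internal (non-leaf) nodes: 5


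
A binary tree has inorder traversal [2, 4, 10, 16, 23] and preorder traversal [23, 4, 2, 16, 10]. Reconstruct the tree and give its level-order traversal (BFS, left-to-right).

Inorder:  [2, 4, 10, 16, 23]
Preorder: [23, 4, 2, 16, 10]
Algorithm: preorder visits root first, so consume preorder in order;
for each root, split the current inorder slice at that value into
left-subtree inorder and right-subtree inorder, then recurse.
Recursive splits:
  root=23; inorder splits into left=[2, 4, 10, 16], right=[]
  root=4; inorder splits into left=[2], right=[10, 16]
  root=2; inorder splits into left=[], right=[]
  root=16; inorder splits into left=[10], right=[]
  root=10; inorder splits into left=[], right=[]
Reconstructed level-order: [23, 4, 2, 16, 10]


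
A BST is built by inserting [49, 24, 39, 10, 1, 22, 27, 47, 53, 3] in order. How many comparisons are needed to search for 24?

Search path for 24: 49 -> 24
Found: True
Comparisons: 2


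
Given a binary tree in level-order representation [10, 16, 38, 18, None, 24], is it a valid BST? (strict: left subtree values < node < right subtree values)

Level-order array: [10, 16, 38, 18, None, 24]
Validate using subtree bounds (lo, hi): at each node, require lo < value < hi,
then recurse left with hi=value and right with lo=value.
Preorder trace (stopping at first violation):
  at node 10 with bounds (-inf, +inf): OK
  at node 16 with bounds (-inf, 10): VIOLATION
Node 16 violates its bound: not (-inf < 16 < 10).
Result: Not a valid BST


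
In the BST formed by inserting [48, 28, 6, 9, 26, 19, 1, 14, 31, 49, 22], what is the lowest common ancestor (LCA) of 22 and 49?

Tree insertion order: [48, 28, 6, 9, 26, 19, 1, 14, 31, 49, 22]
Tree (level-order array): [48, 28, 49, 6, 31, None, None, 1, 9, None, None, None, None, None, 26, 19, None, 14, 22]
In a BST, the LCA of p=22, q=49 is the first node v on the
root-to-leaf path with p <= v <= q (go left if both < v, right if both > v).
Walk from root:
  at 48: 22 <= 48 <= 49, this is the LCA
LCA = 48


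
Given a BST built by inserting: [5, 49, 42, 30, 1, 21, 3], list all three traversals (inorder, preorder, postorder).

Tree insertion order: [5, 49, 42, 30, 1, 21, 3]
Tree (level-order array): [5, 1, 49, None, 3, 42, None, None, None, 30, None, 21]
Inorder (L, root, R): [1, 3, 5, 21, 30, 42, 49]
Preorder (root, L, R): [5, 1, 3, 49, 42, 30, 21]
Postorder (L, R, root): [3, 1, 21, 30, 42, 49, 5]


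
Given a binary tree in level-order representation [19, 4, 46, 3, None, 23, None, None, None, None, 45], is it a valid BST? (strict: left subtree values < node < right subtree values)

Level-order array: [19, 4, 46, 3, None, 23, None, None, None, None, 45]
Validate using subtree bounds (lo, hi): at each node, require lo < value < hi,
then recurse left with hi=value and right with lo=value.
Preorder trace (stopping at first violation):
  at node 19 with bounds (-inf, +inf): OK
  at node 4 with bounds (-inf, 19): OK
  at node 3 with bounds (-inf, 4): OK
  at node 46 with bounds (19, +inf): OK
  at node 23 with bounds (19, 46): OK
  at node 45 with bounds (23, 46): OK
No violation found at any node.
Result: Valid BST


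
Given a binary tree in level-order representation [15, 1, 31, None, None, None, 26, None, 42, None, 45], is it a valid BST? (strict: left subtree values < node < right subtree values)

Level-order array: [15, 1, 31, None, None, None, 26, None, 42, None, 45]
Validate using subtree bounds (lo, hi): at each node, require lo < value < hi,
then recurse left with hi=value and right with lo=value.
Preorder trace (stopping at first violation):
  at node 15 with bounds (-inf, +inf): OK
  at node 1 with bounds (-inf, 15): OK
  at node 31 with bounds (15, +inf): OK
  at node 26 with bounds (31, +inf): VIOLATION
Node 26 violates its bound: not (31 < 26 < +inf).
Result: Not a valid BST


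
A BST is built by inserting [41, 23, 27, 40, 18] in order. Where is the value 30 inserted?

Starting tree (level order): [41, 23, None, 18, 27, None, None, None, 40]
Insertion path: 41 -> 23 -> 27 -> 40
Result: insert 30 as left child of 40
Final tree (level order): [41, 23, None, 18, 27, None, None, None, 40, 30]


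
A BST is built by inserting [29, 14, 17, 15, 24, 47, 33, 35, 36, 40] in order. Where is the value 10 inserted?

Starting tree (level order): [29, 14, 47, None, 17, 33, None, 15, 24, None, 35, None, None, None, None, None, 36, None, 40]
Insertion path: 29 -> 14
Result: insert 10 as left child of 14
Final tree (level order): [29, 14, 47, 10, 17, 33, None, None, None, 15, 24, None, 35, None, None, None, None, None, 36, None, 40]


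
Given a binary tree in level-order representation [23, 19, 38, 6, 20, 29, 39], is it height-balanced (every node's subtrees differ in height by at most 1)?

Tree (level-order array): [23, 19, 38, 6, 20, 29, 39]
Definition: a tree is height-balanced if, at every node, |h(left) - h(right)| <= 1 (empty subtree has height -1).
Bottom-up per-node check:
  node 6: h_left=-1, h_right=-1, diff=0 [OK], height=0
  node 20: h_left=-1, h_right=-1, diff=0 [OK], height=0
  node 19: h_left=0, h_right=0, diff=0 [OK], height=1
  node 29: h_left=-1, h_right=-1, diff=0 [OK], height=0
  node 39: h_left=-1, h_right=-1, diff=0 [OK], height=0
  node 38: h_left=0, h_right=0, diff=0 [OK], height=1
  node 23: h_left=1, h_right=1, diff=0 [OK], height=2
All nodes satisfy the balance condition.
Result: Balanced


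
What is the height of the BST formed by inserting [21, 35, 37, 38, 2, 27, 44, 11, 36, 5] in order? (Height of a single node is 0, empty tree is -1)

Insertion order: [21, 35, 37, 38, 2, 27, 44, 11, 36, 5]
Tree (level-order array): [21, 2, 35, None, 11, 27, 37, 5, None, None, None, 36, 38, None, None, None, None, None, 44]
Compute height bottom-up (empty subtree = -1):
  height(5) = 1 + max(-1, -1) = 0
  height(11) = 1 + max(0, -1) = 1
  height(2) = 1 + max(-1, 1) = 2
  height(27) = 1 + max(-1, -1) = 0
  height(36) = 1 + max(-1, -1) = 0
  height(44) = 1 + max(-1, -1) = 0
  height(38) = 1 + max(-1, 0) = 1
  height(37) = 1 + max(0, 1) = 2
  height(35) = 1 + max(0, 2) = 3
  height(21) = 1 + max(2, 3) = 4
Height = 4


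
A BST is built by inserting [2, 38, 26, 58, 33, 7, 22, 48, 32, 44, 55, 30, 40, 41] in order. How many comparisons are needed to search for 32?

Search path for 32: 2 -> 38 -> 26 -> 33 -> 32
Found: True
Comparisons: 5


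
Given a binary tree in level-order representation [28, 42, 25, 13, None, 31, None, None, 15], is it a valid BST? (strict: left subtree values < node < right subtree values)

Level-order array: [28, 42, 25, 13, None, 31, None, None, 15]
Validate using subtree bounds (lo, hi): at each node, require lo < value < hi,
then recurse left with hi=value and right with lo=value.
Preorder trace (stopping at first violation):
  at node 28 with bounds (-inf, +inf): OK
  at node 42 with bounds (-inf, 28): VIOLATION
Node 42 violates its bound: not (-inf < 42 < 28).
Result: Not a valid BST


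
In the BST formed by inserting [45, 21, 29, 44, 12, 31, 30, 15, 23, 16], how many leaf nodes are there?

Tree built from: [45, 21, 29, 44, 12, 31, 30, 15, 23, 16]
Tree (level-order array): [45, 21, None, 12, 29, None, 15, 23, 44, None, 16, None, None, 31, None, None, None, 30]
Rule: A leaf has 0 children.
Per-node child counts:
  node 45: 1 child(ren)
  node 21: 2 child(ren)
  node 12: 1 child(ren)
  node 15: 1 child(ren)
  node 16: 0 child(ren)
  node 29: 2 child(ren)
  node 23: 0 child(ren)
  node 44: 1 child(ren)
  node 31: 1 child(ren)
  node 30: 0 child(ren)
Matching nodes: [16, 23, 30]
Count of leaf nodes: 3


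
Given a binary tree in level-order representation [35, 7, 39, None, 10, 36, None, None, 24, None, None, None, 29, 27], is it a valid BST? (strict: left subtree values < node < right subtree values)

Level-order array: [35, 7, 39, None, 10, 36, None, None, 24, None, None, None, 29, 27]
Validate using subtree bounds (lo, hi): at each node, require lo < value < hi,
then recurse left with hi=value and right with lo=value.
Preorder trace (stopping at first violation):
  at node 35 with bounds (-inf, +inf): OK
  at node 7 with bounds (-inf, 35): OK
  at node 10 with bounds (7, 35): OK
  at node 24 with bounds (10, 35): OK
  at node 29 with bounds (24, 35): OK
  at node 27 with bounds (24, 29): OK
  at node 39 with bounds (35, +inf): OK
  at node 36 with bounds (35, 39): OK
No violation found at any node.
Result: Valid BST


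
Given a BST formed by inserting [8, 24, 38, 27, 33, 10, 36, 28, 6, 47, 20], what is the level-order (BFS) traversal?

Tree insertion order: [8, 24, 38, 27, 33, 10, 36, 28, 6, 47, 20]
Tree (level-order array): [8, 6, 24, None, None, 10, 38, None, 20, 27, 47, None, None, None, 33, None, None, 28, 36]
BFS from the root, enqueuing left then right child of each popped node:
  queue [8] -> pop 8, enqueue [6, 24], visited so far: [8]
  queue [6, 24] -> pop 6, enqueue [none], visited so far: [8, 6]
  queue [24] -> pop 24, enqueue [10, 38], visited so far: [8, 6, 24]
  queue [10, 38] -> pop 10, enqueue [20], visited so far: [8, 6, 24, 10]
  queue [38, 20] -> pop 38, enqueue [27, 47], visited so far: [8, 6, 24, 10, 38]
  queue [20, 27, 47] -> pop 20, enqueue [none], visited so far: [8, 6, 24, 10, 38, 20]
  queue [27, 47] -> pop 27, enqueue [33], visited so far: [8, 6, 24, 10, 38, 20, 27]
  queue [47, 33] -> pop 47, enqueue [none], visited so far: [8, 6, 24, 10, 38, 20, 27, 47]
  queue [33] -> pop 33, enqueue [28, 36], visited so far: [8, 6, 24, 10, 38, 20, 27, 47, 33]
  queue [28, 36] -> pop 28, enqueue [none], visited so far: [8, 6, 24, 10, 38, 20, 27, 47, 33, 28]
  queue [36] -> pop 36, enqueue [none], visited so far: [8, 6, 24, 10, 38, 20, 27, 47, 33, 28, 36]
Result: [8, 6, 24, 10, 38, 20, 27, 47, 33, 28, 36]


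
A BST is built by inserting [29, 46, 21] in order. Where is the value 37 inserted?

Starting tree (level order): [29, 21, 46]
Insertion path: 29 -> 46
Result: insert 37 as left child of 46
Final tree (level order): [29, 21, 46, None, None, 37]


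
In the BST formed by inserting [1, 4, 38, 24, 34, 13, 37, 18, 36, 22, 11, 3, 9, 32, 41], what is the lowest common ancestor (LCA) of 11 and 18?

Tree insertion order: [1, 4, 38, 24, 34, 13, 37, 18, 36, 22, 11, 3, 9, 32, 41]
Tree (level-order array): [1, None, 4, 3, 38, None, None, 24, 41, 13, 34, None, None, 11, 18, 32, 37, 9, None, None, 22, None, None, 36]
In a BST, the LCA of p=11, q=18 is the first node v on the
root-to-leaf path with p <= v <= q (go left if both < v, right if both > v).
Walk from root:
  at 1: both 11 and 18 > 1, go right
  at 4: both 11 and 18 > 4, go right
  at 38: both 11 and 18 < 38, go left
  at 24: both 11 and 18 < 24, go left
  at 13: 11 <= 13 <= 18, this is the LCA
LCA = 13


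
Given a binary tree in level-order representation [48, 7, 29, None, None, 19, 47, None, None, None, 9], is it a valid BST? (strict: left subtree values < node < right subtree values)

Level-order array: [48, 7, 29, None, None, 19, 47, None, None, None, 9]
Validate using subtree bounds (lo, hi): at each node, require lo < value < hi,
then recurse left with hi=value and right with lo=value.
Preorder trace (stopping at first violation):
  at node 48 with bounds (-inf, +inf): OK
  at node 7 with bounds (-inf, 48): OK
  at node 29 with bounds (48, +inf): VIOLATION
Node 29 violates its bound: not (48 < 29 < +inf).
Result: Not a valid BST


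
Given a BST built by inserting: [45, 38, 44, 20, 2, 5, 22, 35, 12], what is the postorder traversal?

Tree insertion order: [45, 38, 44, 20, 2, 5, 22, 35, 12]
Tree (level-order array): [45, 38, None, 20, 44, 2, 22, None, None, None, 5, None, 35, None, 12]
Postorder traversal: [12, 5, 2, 35, 22, 20, 44, 38, 45]


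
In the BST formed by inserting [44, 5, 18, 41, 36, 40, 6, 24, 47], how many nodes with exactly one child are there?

Tree built from: [44, 5, 18, 41, 36, 40, 6, 24, 47]
Tree (level-order array): [44, 5, 47, None, 18, None, None, 6, 41, None, None, 36, None, 24, 40]
Rule: These are nodes with exactly 1 non-null child.
Per-node child counts:
  node 44: 2 child(ren)
  node 5: 1 child(ren)
  node 18: 2 child(ren)
  node 6: 0 child(ren)
  node 41: 1 child(ren)
  node 36: 2 child(ren)
  node 24: 0 child(ren)
  node 40: 0 child(ren)
  node 47: 0 child(ren)
Matching nodes: [5, 41]
Count of nodes with exactly one child: 2


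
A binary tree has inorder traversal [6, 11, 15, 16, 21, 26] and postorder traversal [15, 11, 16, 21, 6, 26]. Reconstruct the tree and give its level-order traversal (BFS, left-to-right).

Inorder:   [6, 11, 15, 16, 21, 26]
Postorder: [15, 11, 16, 21, 6, 26]
Algorithm: postorder visits root last, so walk postorder right-to-left;
each value is the root of the current inorder slice — split it at that
value, recurse on the right subtree first, then the left.
Recursive splits:
  root=26; inorder splits into left=[6, 11, 15, 16, 21], right=[]
  root=6; inorder splits into left=[], right=[11, 15, 16, 21]
  root=21; inorder splits into left=[11, 15, 16], right=[]
  root=16; inorder splits into left=[11, 15], right=[]
  root=11; inorder splits into left=[], right=[15]
  root=15; inorder splits into left=[], right=[]
Reconstructed level-order: [26, 6, 21, 16, 11, 15]


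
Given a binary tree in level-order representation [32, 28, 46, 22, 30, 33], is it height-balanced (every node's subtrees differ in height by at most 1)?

Tree (level-order array): [32, 28, 46, 22, 30, 33]
Definition: a tree is height-balanced if, at every node, |h(left) - h(right)| <= 1 (empty subtree has height -1).
Bottom-up per-node check:
  node 22: h_left=-1, h_right=-1, diff=0 [OK], height=0
  node 30: h_left=-1, h_right=-1, diff=0 [OK], height=0
  node 28: h_left=0, h_right=0, diff=0 [OK], height=1
  node 33: h_left=-1, h_right=-1, diff=0 [OK], height=0
  node 46: h_left=0, h_right=-1, diff=1 [OK], height=1
  node 32: h_left=1, h_right=1, diff=0 [OK], height=2
All nodes satisfy the balance condition.
Result: Balanced


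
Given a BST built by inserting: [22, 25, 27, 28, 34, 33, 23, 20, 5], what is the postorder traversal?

Tree insertion order: [22, 25, 27, 28, 34, 33, 23, 20, 5]
Tree (level-order array): [22, 20, 25, 5, None, 23, 27, None, None, None, None, None, 28, None, 34, 33]
Postorder traversal: [5, 20, 23, 33, 34, 28, 27, 25, 22]


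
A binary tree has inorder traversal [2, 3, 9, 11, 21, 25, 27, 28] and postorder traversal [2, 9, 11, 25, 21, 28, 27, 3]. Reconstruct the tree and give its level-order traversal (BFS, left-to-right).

Inorder:   [2, 3, 9, 11, 21, 25, 27, 28]
Postorder: [2, 9, 11, 25, 21, 28, 27, 3]
Algorithm: postorder visits root last, so walk postorder right-to-left;
each value is the root of the current inorder slice — split it at that
value, recurse on the right subtree first, then the left.
Recursive splits:
  root=3; inorder splits into left=[2], right=[9, 11, 21, 25, 27, 28]
  root=27; inorder splits into left=[9, 11, 21, 25], right=[28]
  root=28; inorder splits into left=[], right=[]
  root=21; inorder splits into left=[9, 11], right=[25]
  root=25; inorder splits into left=[], right=[]
  root=11; inorder splits into left=[9], right=[]
  root=9; inorder splits into left=[], right=[]
  root=2; inorder splits into left=[], right=[]
Reconstructed level-order: [3, 2, 27, 21, 28, 11, 25, 9]


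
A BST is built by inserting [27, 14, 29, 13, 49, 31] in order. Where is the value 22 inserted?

Starting tree (level order): [27, 14, 29, 13, None, None, 49, None, None, 31]
Insertion path: 27 -> 14
Result: insert 22 as right child of 14
Final tree (level order): [27, 14, 29, 13, 22, None, 49, None, None, None, None, 31]


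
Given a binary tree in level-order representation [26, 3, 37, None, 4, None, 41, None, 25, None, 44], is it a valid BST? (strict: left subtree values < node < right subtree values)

Level-order array: [26, 3, 37, None, 4, None, 41, None, 25, None, 44]
Validate using subtree bounds (lo, hi): at each node, require lo < value < hi,
then recurse left with hi=value and right with lo=value.
Preorder trace (stopping at first violation):
  at node 26 with bounds (-inf, +inf): OK
  at node 3 with bounds (-inf, 26): OK
  at node 4 with bounds (3, 26): OK
  at node 25 with bounds (4, 26): OK
  at node 37 with bounds (26, +inf): OK
  at node 41 with bounds (37, +inf): OK
  at node 44 with bounds (41, +inf): OK
No violation found at any node.
Result: Valid BST


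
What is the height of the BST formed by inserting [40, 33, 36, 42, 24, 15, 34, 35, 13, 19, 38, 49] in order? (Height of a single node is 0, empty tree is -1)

Insertion order: [40, 33, 36, 42, 24, 15, 34, 35, 13, 19, 38, 49]
Tree (level-order array): [40, 33, 42, 24, 36, None, 49, 15, None, 34, 38, None, None, 13, 19, None, 35]
Compute height bottom-up (empty subtree = -1):
  height(13) = 1 + max(-1, -1) = 0
  height(19) = 1 + max(-1, -1) = 0
  height(15) = 1 + max(0, 0) = 1
  height(24) = 1 + max(1, -1) = 2
  height(35) = 1 + max(-1, -1) = 0
  height(34) = 1 + max(-1, 0) = 1
  height(38) = 1 + max(-1, -1) = 0
  height(36) = 1 + max(1, 0) = 2
  height(33) = 1 + max(2, 2) = 3
  height(49) = 1 + max(-1, -1) = 0
  height(42) = 1 + max(-1, 0) = 1
  height(40) = 1 + max(3, 1) = 4
Height = 4


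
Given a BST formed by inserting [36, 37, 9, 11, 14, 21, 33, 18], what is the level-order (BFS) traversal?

Tree insertion order: [36, 37, 9, 11, 14, 21, 33, 18]
Tree (level-order array): [36, 9, 37, None, 11, None, None, None, 14, None, 21, 18, 33]
BFS from the root, enqueuing left then right child of each popped node:
  queue [36] -> pop 36, enqueue [9, 37], visited so far: [36]
  queue [9, 37] -> pop 9, enqueue [11], visited so far: [36, 9]
  queue [37, 11] -> pop 37, enqueue [none], visited so far: [36, 9, 37]
  queue [11] -> pop 11, enqueue [14], visited so far: [36, 9, 37, 11]
  queue [14] -> pop 14, enqueue [21], visited so far: [36, 9, 37, 11, 14]
  queue [21] -> pop 21, enqueue [18, 33], visited so far: [36, 9, 37, 11, 14, 21]
  queue [18, 33] -> pop 18, enqueue [none], visited so far: [36, 9, 37, 11, 14, 21, 18]
  queue [33] -> pop 33, enqueue [none], visited so far: [36, 9, 37, 11, 14, 21, 18, 33]
Result: [36, 9, 37, 11, 14, 21, 18, 33]


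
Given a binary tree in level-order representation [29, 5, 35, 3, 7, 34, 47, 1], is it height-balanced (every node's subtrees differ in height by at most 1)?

Tree (level-order array): [29, 5, 35, 3, 7, 34, 47, 1]
Definition: a tree is height-balanced if, at every node, |h(left) - h(right)| <= 1 (empty subtree has height -1).
Bottom-up per-node check:
  node 1: h_left=-1, h_right=-1, diff=0 [OK], height=0
  node 3: h_left=0, h_right=-1, diff=1 [OK], height=1
  node 7: h_left=-1, h_right=-1, diff=0 [OK], height=0
  node 5: h_left=1, h_right=0, diff=1 [OK], height=2
  node 34: h_left=-1, h_right=-1, diff=0 [OK], height=0
  node 47: h_left=-1, h_right=-1, diff=0 [OK], height=0
  node 35: h_left=0, h_right=0, diff=0 [OK], height=1
  node 29: h_left=2, h_right=1, diff=1 [OK], height=3
All nodes satisfy the balance condition.
Result: Balanced


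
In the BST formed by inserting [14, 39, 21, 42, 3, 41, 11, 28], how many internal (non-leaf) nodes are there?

Tree built from: [14, 39, 21, 42, 3, 41, 11, 28]
Tree (level-order array): [14, 3, 39, None, 11, 21, 42, None, None, None, 28, 41]
Rule: An internal node has at least one child.
Per-node child counts:
  node 14: 2 child(ren)
  node 3: 1 child(ren)
  node 11: 0 child(ren)
  node 39: 2 child(ren)
  node 21: 1 child(ren)
  node 28: 0 child(ren)
  node 42: 1 child(ren)
  node 41: 0 child(ren)
Matching nodes: [14, 3, 39, 21, 42]
Count of internal (non-leaf) nodes: 5


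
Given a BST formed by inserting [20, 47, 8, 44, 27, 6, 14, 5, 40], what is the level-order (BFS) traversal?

Tree insertion order: [20, 47, 8, 44, 27, 6, 14, 5, 40]
Tree (level-order array): [20, 8, 47, 6, 14, 44, None, 5, None, None, None, 27, None, None, None, None, 40]
BFS from the root, enqueuing left then right child of each popped node:
  queue [20] -> pop 20, enqueue [8, 47], visited so far: [20]
  queue [8, 47] -> pop 8, enqueue [6, 14], visited so far: [20, 8]
  queue [47, 6, 14] -> pop 47, enqueue [44], visited so far: [20, 8, 47]
  queue [6, 14, 44] -> pop 6, enqueue [5], visited so far: [20, 8, 47, 6]
  queue [14, 44, 5] -> pop 14, enqueue [none], visited so far: [20, 8, 47, 6, 14]
  queue [44, 5] -> pop 44, enqueue [27], visited so far: [20, 8, 47, 6, 14, 44]
  queue [5, 27] -> pop 5, enqueue [none], visited so far: [20, 8, 47, 6, 14, 44, 5]
  queue [27] -> pop 27, enqueue [40], visited so far: [20, 8, 47, 6, 14, 44, 5, 27]
  queue [40] -> pop 40, enqueue [none], visited so far: [20, 8, 47, 6, 14, 44, 5, 27, 40]
Result: [20, 8, 47, 6, 14, 44, 5, 27, 40]


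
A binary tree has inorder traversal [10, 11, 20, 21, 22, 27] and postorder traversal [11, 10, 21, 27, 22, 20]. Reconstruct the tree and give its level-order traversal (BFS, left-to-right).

Inorder:   [10, 11, 20, 21, 22, 27]
Postorder: [11, 10, 21, 27, 22, 20]
Algorithm: postorder visits root last, so walk postorder right-to-left;
each value is the root of the current inorder slice — split it at that
value, recurse on the right subtree first, then the left.
Recursive splits:
  root=20; inorder splits into left=[10, 11], right=[21, 22, 27]
  root=22; inorder splits into left=[21], right=[27]
  root=27; inorder splits into left=[], right=[]
  root=21; inorder splits into left=[], right=[]
  root=10; inorder splits into left=[], right=[11]
  root=11; inorder splits into left=[], right=[]
Reconstructed level-order: [20, 10, 22, 11, 21, 27]


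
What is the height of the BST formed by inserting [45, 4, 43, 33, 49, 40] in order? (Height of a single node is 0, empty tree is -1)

Insertion order: [45, 4, 43, 33, 49, 40]
Tree (level-order array): [45, 4, 49, None, 43, None, None, 33, None, None, 40]
Compute height bottom-up (empty subtree = -1):
  height(40) = 1 + max(-1, -1) = 0
  height(33) = 1 + max(-1, 0) = 1
  height(43) = 1 + max(1, -1) = 2
  height(4) = 1 + max(-1, 2) = 3
  height(49) = 1 + max(-1, -1) = 0
  height(45) = 1 + max(3, 0) = 4
Height = 4


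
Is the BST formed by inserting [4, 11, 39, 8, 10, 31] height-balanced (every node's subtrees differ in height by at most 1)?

Tree (level-order array): [4, None, 11, 8, 39, None, 10, 31]
Definition: a tree is height-balanced if, at every node, |h(left) - h(right)| <= 1 (empty subtree has height -1).
Bottom-up per-node check:
  node 10: h_left=-1, h_right=-1, diff=0 [OK], height=0
  node 8: h_left=-1, h_right=0, diff=1 [OK], height=1
  node 31: h_left=-1, h_right=-1, diff=0 [OK], height=0
  node 39: h_left=0, h_right=-1, diff=1 [OK], height=1
  node 11: h_left=1, h_right=1, diff=0 [OK], height=2
  node 4: h_left=-1, h_right=2, diff=3 [FAIL (|-1-2|=3 > 1)], height=3
Node 4 violates the condition: |-1 - 2| = 3 > 1.
Result: Not balanced


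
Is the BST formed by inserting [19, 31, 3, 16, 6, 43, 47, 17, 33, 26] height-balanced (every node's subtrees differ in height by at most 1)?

Tree (level-order array): [19, 3, 31, None, 16, 26, 43, 6, 17, None, None, 33, 47]
Definition: a tree is height-balanced if, at every node, |h(left) - h(right)| <= 1 (empty subtree has height -1).
Bottom-up per-node check:
  node 6: h_left=-1, h_right=-1, diff=0 [OK], height=0
  node 17: h_left=-1, h_right=-1, diff=0 [OK], height=0
  node 16: h_left=0, h_right=0, diff=0 [OK], height=1
  node 3: h_left=-1, h_right=1, diff=2 [FAIL (|-1-1|=2 > 1)], height=2
  node 26: h_left=-1, h_right=-1, diff=0 [OK], height=0
  node 33: h_left=-1, h_right=-1, diff=0 [OK], height=0
  node 47: h_left=-1, h_right=-1, diff=0 [OK], height=0
  node 43: h_left=0, h_right=0, diff=0 [OK], height=1
  node 31: h_left=0, h_right=1, diff=1 [OK], height=2
  node 19: h_left=2, h_right=2, diff=0 [OK], height=3
Node 3 violates the condition: |-1 - 1| = 2 > 1.
Result: Not balanced


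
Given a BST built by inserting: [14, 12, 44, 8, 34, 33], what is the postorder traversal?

Tree insertion order: [14, 12, 44, 8, 34, 33]
Tree (level-order array): [14, 12, 44, 8, None, 34, None, None, None, 33]
Postorder traversal: [8, 12, 33, 34, 44, 14]


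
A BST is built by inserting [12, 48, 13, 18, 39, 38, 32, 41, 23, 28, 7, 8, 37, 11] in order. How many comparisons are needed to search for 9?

Search path for 9: 12 -> 7 -> 8 -> 11
Found: False
Comparisons: 4


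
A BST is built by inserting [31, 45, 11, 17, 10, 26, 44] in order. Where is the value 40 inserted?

Starting tree (level order): [31, 11, 45, 10, 17, 44, None, None, None, None, 26]
Insertion path: 31 -> 45 -> 44
Result: insert 40 as left child of 44
Final tree (level order): [31, 11, 45, 10, 17, 44, None, None, None, None, 26, 40]


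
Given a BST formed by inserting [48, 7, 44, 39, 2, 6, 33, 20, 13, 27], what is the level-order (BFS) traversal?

Tree insertion order: [48, 7, 44, 39, 2, 6, 33, 20, 13, 27]
Tree (level-order array): [48, 7, None, 2, 44, None, 6, 39, None, None, None, 33, None, 20, None, 13, 27]
BFS from the root, enqueuing left then right child of each popped node:
  queue [48] -> pop 48, enqueue [7], visited so far: [48]
  queue [7] -> pop 7, enqueue [2, 44], visited so far: [48, 7]
  queue [2, 44] -> pop 2, enqueue [6], visited so far: [48, 7, 2]
  queue [44, 6] -> pop 44, enqueue [39], visited so far: [48, 7, 2, 44]
  queue [6, 39] -> pop 6, enqueue [none], visited so far: [48, 7, 2, 44, 6]
  queue [39] -> pop 39, enqueue [33], visited so far: [48, 7, 2, 44, 6, 39]
  queue [33] -> pop 33, enqueue [20], visited so far: [48, 7, 2, 44, 6, 39, 33]
  queue [20] -> pop 20, enqueue [13, 27], visited so far: [48, 7, 2, 44, 6, 39, 33, 20]
  queue [13, 27] -> pop 13, enqueue [none], visited so far: [48, 7, 2, 44, 6, 39, 33, 20, 13]
  queue [27] -> pop 27, enqueue [none], visited so far: [48, 7, 2, 44, 6, 39, 33, 20, 13, 27]
Result: [48, 7, 2, 44, 6, 39, 33, 20, 13, 27]


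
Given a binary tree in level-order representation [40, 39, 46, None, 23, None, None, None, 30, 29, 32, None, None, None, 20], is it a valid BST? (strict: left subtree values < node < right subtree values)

Level-order array: [40, 39, 46, None, 23, None, None, None, 30, 29, 32, None, None, None, 20]
Validate using subtree bounds (lo, hi): at each node, require lo < value < hi,
then recurse left with hi=value and right with lo=value.
Preorder trace (stopping at first violation):
  at node 40 with bounds (-inf, +inf): OK
  at node 39 with bounds (-inf, 40): OK
  at node 23 with bounds (39, 40): VIOLATION
Node 23 violates its bound: not (39 < 23 < 40).
Result: Not a valid BST


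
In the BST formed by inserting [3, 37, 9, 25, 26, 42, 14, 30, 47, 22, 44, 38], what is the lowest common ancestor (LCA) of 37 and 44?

Tree insertion order: [3, 37, 9, 25, 26, 42, 14, 30, 47, 22, 44, 38]
Tree (level-order array): [3, None, 37, 9, 42, None, 25, 38, 47, 14, 26, None, None, 44, None, None, 22, None, 30]
In a BST, the LCA of p=37, q=44 is the first node v on the
root-to-leaf path with p <= v <= q (go left if both < v, right if both > v).
Walk from root:
  at 3: both 37 and 44 > 3, go right
  at 37: 37 <= 37 <= 44, this is the LCA
LCA = 37


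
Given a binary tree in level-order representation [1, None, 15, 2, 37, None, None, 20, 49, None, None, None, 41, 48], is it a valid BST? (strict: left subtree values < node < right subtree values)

Level-order array: [1, None, 15, 2, 37, None, None, 20, 49, None, None, None, 41, 48]
Validate using subtree bounds (lo, hi): at each node, require lo < value < hi,
then recurse left with hi=value and right with lo=value.
Preorder trace (stopping at first violation):
  at node 1 with bounds (-inf, +inf): OK
  at node 15 with bounds (1, +inf): OK
  at node 2 with bounds (1, 15): OK
  at node 37 with bounds (15, +inf): OK
  at node 20 with bounds (15, 37): OK
  at node 49 with bounds (37, +inf): OK
  at node 41 with bounds (49, +inf): VIOLATION
Node 41 violates its bound: not (49 < 41 < +inf).
Result: Not a valid BST


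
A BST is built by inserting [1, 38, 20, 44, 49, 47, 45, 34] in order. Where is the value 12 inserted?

Starting tree (level order): [1, None, 38, 20, 44, None, 34, None, 49, None, None, 47, None, 45]
Insertion path: 1 -> 38 -> 20
Result: insert 12 as left child of 20
Final tree (level order): [1, None, 38, 20, 44, 12, 34, None, 49, None, None, None, None, 47, None, 45]


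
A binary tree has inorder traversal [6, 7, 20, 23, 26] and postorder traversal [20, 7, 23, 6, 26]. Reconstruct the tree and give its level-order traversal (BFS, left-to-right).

Inorder:   [6, 7, 20, 23, 26]
Postorder: [20, 7, 23, 6, 26]
Algorithm: postorder visits root last, so walk postorder right-to-left;
each value is the root of the current inorder slice — split it at that
value, recurse on the right subtree first, then the left.
Recursive splits:
  root=26; inorder splits into left=[6, 7, 20, 23], right=[]
  root=6; inorder splits into left=[], right=[7, 20, 23]
  root=23; inorder splits into left=[7, 20], right=[]
  root=7; inorder splits into left=[], right=[20]
  root=20; inorder splits into left=[], right=[]
Reconstructed level-order: [26, 6, 23, 7, 20]


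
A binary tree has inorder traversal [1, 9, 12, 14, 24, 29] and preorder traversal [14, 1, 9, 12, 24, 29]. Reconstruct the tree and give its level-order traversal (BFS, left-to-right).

Inorder:  [1, 9, 12, 14, 24, 29]
Preorder: [14, 1, 9, 12, 24, 29]
Algorithm: preorder visits root first, so consume preorder in order;
for each root, split the current inorder slice at that value into
left-subtree inorder and right-subtree inorder, then recurse.
Recursive splits:
  root=14; inorder splits into left=[1, 9, 12], right=[24, 29]
  root=1; inorder splits into left=[], right=[9, 12]
  root=9; inorder splits into left=[], right=[12]
  root=12; inorder splits into left=[], right=[]
  root=24; inorder splits into left=[], right=[29]
  root=29; inorder splits into left=[], right=[]
Reconstructed level-order: [14, 1, 24, 9, 29, 12]


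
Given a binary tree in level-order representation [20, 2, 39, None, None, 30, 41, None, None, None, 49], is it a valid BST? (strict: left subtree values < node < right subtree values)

Level-order array: [20, 2, 39, None, None, 30, 41, None, None, None, 49]
Validate using subtree bounds (lo, hi): at each node, require lo < value < hi,
then recurse left with hi=value and right with lo=value.
Preorder trace (stopping at first violation):
  at node 20 with bounds (-inf, +inf): OK
  at node 2 with bounds (-inf, 20): OK
  at node 39 with bounds (20, +inf): OK
  at node 30 with bounds (20, 39): OK
  at node 41 with bounds (39, +inf): OK
  at node 49 with bounds (41, +inf): OK
No violation found at any node.
Result: Valid BST


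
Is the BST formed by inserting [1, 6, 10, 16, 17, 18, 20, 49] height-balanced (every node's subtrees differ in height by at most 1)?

Tree (level-order array): [1, None, 6, None, 10, None, 16, None, 17, None, 18, None, 20, None, 49]
Definition: a tree is height-balanced if, at every node, |h(left) - h(right)| <= 1 (empty subtree has height -1).
Bottom-up per-node check:
  node 49: h_left=-1, h_right=-1, diff=0 [OK], height=0
  node 20: h_left=-1, h_right=0, diff=1 [OK], height=1
  node 18: h_left=-1, h_right=1, diff=2 [FAIL (|-1-1|=2 > 1)], height=2
  node 17: h_left=-1, h_right=2, diff=3 [FAIL (|-1-2|=3 > 1)], height=3
  node 16: h_left=-1, h_right=3, diff=4 [FAIL (|-1-3|=4 > 1)], height=4
  node 10: h_left=-1, h_right=4, diff=5 [FAIL (|-1-4|=5 > 1)], height=5
  node 6: h_left=-1, h_right=5, diff=6 [FAIL (|-1-5|=6 > 1)], height=6
  node 1: h_left=-1, h_right=6, diff=7 [FAIL (|-1-6|=7 > 1)], height=7
Node 18 violates the condition: |-1 - 1| = 2 > 1.
Result: Not balanced


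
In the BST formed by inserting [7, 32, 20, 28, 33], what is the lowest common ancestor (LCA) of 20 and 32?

Tree insertion order: [7, 32, 20, 28, 33]
Tree (level-order array): [7, None, 32, 20, 33, None, 28]
In a BST, the LCA of p=20, q=32 is the first node v on the
root-to-leaf path with p <= v <= q (go left if both < v, right if both > v).
Walk from root:
  at 7: both 20 and 32 > 7, go right
  at 32: 20 <= 32 <= 32, this is the LCA
LCA = 32


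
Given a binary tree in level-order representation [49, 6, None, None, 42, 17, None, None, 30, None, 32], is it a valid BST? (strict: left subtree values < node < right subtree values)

Level-order array: [49, 6, None, None, 42, 17, None, None, 30, None, 32]
Validate using subtree bounds (lo, hi): at each node, require lo < value < hi,
then recurse left with hi=value and right with lo=value.
Preorder trace (stopping at first violation):
  at node 49 with bounds (-inf, +inf): OK
  at node 6 with bounds (-inf, 49): OK
  at node 42 with bounds (6, 49): OK
  at node 17 with bounds (6, 42): OK
  at node 30 with bounds (17, 42): OK
  at node 32 with bounds (30, 42): OK
No violation found at any node.
Result: Valid BST


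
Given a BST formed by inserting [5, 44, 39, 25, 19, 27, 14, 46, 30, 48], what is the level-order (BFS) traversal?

Tree insertion order: [5, 44, 39, 25, 19, 27, 14, 46, 30, 48]
Tree (level-order array): [5, None, 44, 39, 46, 25, None, None, 48, 19, 27, None, None, 14, None, None, 30]
BFS from the root, enqueuing left then right child of each popped node:
  queue [5] -> pop 5, enqueue [44], visited so far: [5]
  queue [44] -> pop 44, enqueue [39, 46], visited so far: [5, 44]
  queue [39, 46] -> pop 39, enqueue [25], visited so far: [5, 44, 39]
  queue [46, 25] -> pop 46, enqueue [48], visited so far: [5, 44, 39, 46]
  queue [25, 48] -> pop 25, enqueue [19, 27], visited so far: [5, 44, 39, 46, 25]
  queue [48, 19, 27] -> pop 48, enqueue [none], visited so far: [5, 44, 39, 46, 25, 48]
  queue [19, 27] -> pop 19, enqueue [14], visited so far: [5, 44, 39, 46, 25, 48, 19]
  queue [27, 14] -> pop 27, enqueue [30], visited so far: [5, 44, 39, 46, 25, 48, 19, 27]
  queue [14, 30] -> pop 14, enqueue [none], visited so far: [5, 44, 39, 46, 25, 48, 19, 27, 14]
  queue [30] -> pop 30, enqueue [none], visited so far: [5, 44, 39, 46, 25, 48, 19, 27, 14, 30]
Result: [5, 44, 39, 46, 25, 48, 19, 27, 14, 30]


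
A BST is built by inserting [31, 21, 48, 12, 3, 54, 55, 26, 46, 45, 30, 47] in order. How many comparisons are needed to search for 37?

Search path for 37: 31 -> 48 -> 46 -> 45
Found: False
Comparisons: 4


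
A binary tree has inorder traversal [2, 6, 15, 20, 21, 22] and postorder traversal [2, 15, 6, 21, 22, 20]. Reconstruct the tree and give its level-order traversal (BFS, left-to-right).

Inorder:   [2, 6, 15, 20, 21, 22]
Postorder: [2, 15, 6, 21, 22, 20]
Algorithm: postorder visits root last, so walk postorder right-to-left;
each value is the root of the current inorder slice — split it at that
value, recurse on the right subtree first, then the left.
Recursive splits:
  root=20; inorder splits into left=[2, 6, 15], right=[21, 22]
  root=22; inorder splits into left=[21], right=[]
  root=21; inorder splits into left=[], right=[]
  root=6; inorder splits into left=[2], right=[15]
  root=15; inorder splits into left=[], right=[]
  root=2; inorder splits into left=[], right=[]
Reconstructed level-order: [20, 6, 22, 2, 15, 21]


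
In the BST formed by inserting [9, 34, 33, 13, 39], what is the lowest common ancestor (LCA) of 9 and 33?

Tree insertion order: [9, 34, 33, 13, 39]
Tree (level-order array): [9, None, 34, 33, 39, 13]
In a BST, the LCA of p=9, q=33 is the first node v on the
root-to-leaf path with p <= v <= q (go left if both < v, right if both > v).
Walk from root:
  at 9: 9 <= 9 <= 33, this is the LCA
LCA = 9


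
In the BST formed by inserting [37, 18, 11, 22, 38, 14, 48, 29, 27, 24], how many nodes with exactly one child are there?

Tree built from: [37, 18, 11, 22, 38, 14, 48, 29, 27, 24]
Tree (level-order array): [37, 18, 38, 11, 22, None, 48, None, 14, None, 29, None, None, None, None, 27, None, 24]
Rule: These are nodes with exactly 1 non-null child.
Per-node child counts:
  node 37: 2 child(ren)
  node 18: 2 child(ren)
  node 11: 1 child(ren)
  node 14: 0 child(ren)
  node 22: 1 child(ren)
  node 29: 1 child(ren)
  node 27: 1 child(ren)
  node 24: 0 child(ren)
  node 38: 1 child(ren)
  node 48: 0 child(ren)
Matching nodes: [11, 22, 29, 27, 38]
Count of nodes with exactly one child: 5


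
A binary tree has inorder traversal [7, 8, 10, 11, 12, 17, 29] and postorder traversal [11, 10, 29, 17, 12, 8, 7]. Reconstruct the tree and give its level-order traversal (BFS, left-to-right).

Inorder:   [7, 8, 10, 11, 12, 17, 29]
Postorder: [11, 10, 29, 17, 12, 8, 7]
Algorithm: postorder visits root last, so walk postorder right-to-left;
each value is the root of the current inorder slice — split it at that
value, recurse on the right subtree first, then the left.
Recursive splits:
  root=7; inorder splits into left=[], right=[8, 10, 11, 12, 17, 29]
  root=8; inorder splits into left=[], right=[10, 11, 12, 17, 29]
  root=12; inorder splits into left=[10, 11], right=[17, 29]
  root=17; inorder splits into left=[], right=[29]
  root=29; inorder splits into left=[], right=[]
  root=10; inorder splits into left=[], right=[11]
  root=11; inorder splits into left=[], right=[]
Reconstructed level-order: [7, 8, 12, 10, 17, 11, 29]


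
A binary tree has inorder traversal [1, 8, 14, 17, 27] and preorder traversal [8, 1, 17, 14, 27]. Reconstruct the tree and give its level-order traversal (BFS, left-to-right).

Inorder:  [1, 8, 14, 17, 27]
Preorder: [8, 1, 17, 14, 27]
Algorithm: preorder visits root first, so consume preorder in order;
for each root, split the current inorder slice at that value into
left-subtree inorder and right-subtree inorder, then recurse.
Recursive splits:
  root=8; inorder splits into left=[1], right=[14, 17, 27]
  root=1; inorder splits into left=[], right=[]
  root=17; inorder splits into left=[14], right=[27]
  root=14; inorder splits into left=[], right=[]
  root=27; inorder splits into left=[], right=[]
Reconstructed level-order: [8, 1, 17, 14, 27]


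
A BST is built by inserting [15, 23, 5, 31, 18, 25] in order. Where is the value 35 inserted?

Starting tree (level order): [15, 5, 23, None, None, 18, 31, None, None, 25]
Insertion path: 15 -> 23 -> 31
Result: insert 35 as right child of 31
Final tree (level order): [15, 5, 23, None, None, 18, 31, None, None, 25, 35]


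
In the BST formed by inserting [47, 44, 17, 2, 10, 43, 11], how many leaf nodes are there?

Tree built from: [47, 44, 17, 2, 10, 43, 11]
Tree (level-order array): [47, 44, None, 17, None, 2, 43, None, 10, None, None, None, 11]
Rule: A leaf has 0 children.
Per-node child counts:
  node 47: 1 child(ren)
  node 44: 1 child(ren)
  node 17: 2 child(ren)
  node 2: 1 child(ren)
  node 10: 1 child(ren)
  node 11: 0 child(ren)
  node 43: 0 child(ren)
Matching nodes: [11, 43]
Count of leaf nodes: 2


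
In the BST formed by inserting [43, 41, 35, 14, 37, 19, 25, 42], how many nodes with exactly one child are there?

Tree built from: [43, 41, 35, 14, 37, 19, 25, 42]
Tree (level-order array): [43, 41, None, 35, 42, 14, 37, None, None, None, 19, None, None, None, 25]
Rule: These are nodes with exactly 1 non-null child.
Per-node child counts:
  node 43: 1 child(ren)
  node 41: 2 child(ren)
  node 35: 2 child(ren)
  node 14: 1 child(ren)
  node 19: 1 child(ren)
  node 25: 0 child(ren)
  node 37: 0 child(ren)
  node 42: 0 child(ren)
Matching nodes: [43, 14, 19]
Count of nodes with exactly one child: 3


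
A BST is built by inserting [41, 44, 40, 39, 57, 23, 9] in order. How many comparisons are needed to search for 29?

Search path for 29: 41 -> 40 -> 39 -> 23
Found: False
Comparisons: 4


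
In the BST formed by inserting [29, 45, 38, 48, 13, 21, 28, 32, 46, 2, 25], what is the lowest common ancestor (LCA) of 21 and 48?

Tree insertion order: [29, 45, 38, 48, 13, 21, 28, 32, 46, 2, 25]
Tree (level-order array): [29, 13, 45, 2, 21, 38, 48, None, None, None, 28, 32, None, 46, None, 25]
In a BST, the LCA of p=21, q=48 is the first node v on the
root-to-leaf path with p <= v <= q (go left if both < v, right if both > v).
Walk from root:
  at 29: 21 <= 29 <= 48, this is the LCA
LCA = 29
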